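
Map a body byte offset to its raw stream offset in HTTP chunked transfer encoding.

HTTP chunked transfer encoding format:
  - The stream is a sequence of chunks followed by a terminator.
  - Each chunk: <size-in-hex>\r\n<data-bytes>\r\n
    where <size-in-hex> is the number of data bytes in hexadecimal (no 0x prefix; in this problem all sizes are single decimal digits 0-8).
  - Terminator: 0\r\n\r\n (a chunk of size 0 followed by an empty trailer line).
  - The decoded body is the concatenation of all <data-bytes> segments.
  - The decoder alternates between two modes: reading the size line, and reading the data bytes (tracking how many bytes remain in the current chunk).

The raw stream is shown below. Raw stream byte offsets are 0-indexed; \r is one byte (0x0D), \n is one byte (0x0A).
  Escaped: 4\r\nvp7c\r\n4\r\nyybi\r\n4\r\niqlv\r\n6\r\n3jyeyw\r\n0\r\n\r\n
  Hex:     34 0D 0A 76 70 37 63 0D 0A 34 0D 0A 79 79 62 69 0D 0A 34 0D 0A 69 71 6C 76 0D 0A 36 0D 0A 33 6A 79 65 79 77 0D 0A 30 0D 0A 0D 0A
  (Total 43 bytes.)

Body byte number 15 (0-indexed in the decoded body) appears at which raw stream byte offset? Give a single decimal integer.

Chunk 1: stream[0..1]='4' size=0x4=4, data at stream[3..7]='vp7c' -> body[0..4], body so far='vp7c'
Chunk 2: stream[9..10]='4' size=0x4=4, data at stream[12..16]='yybi' -> body[4..8], body so far='vp7cyybi'
Chunk 3: stream[18..19]='4' size=0x4=4, data at stream[21..25]='iqlv' -> body[8..12], body so far='vp7cyybiiqlv'
Chunk 4: stream[27..28]='6' size=0x6=6, data at stream[30..36]='3jyeyw' -> body[12..18], body so far='vp7cyybiiqlv3jyeyw'
Chunk 5: stream[38..39]='0' size=0 (terminator). Final body='vp7cyybiiqlv3jyeyw' (18 bytes)
Body byte 15 at stream offset 33

Answer: 33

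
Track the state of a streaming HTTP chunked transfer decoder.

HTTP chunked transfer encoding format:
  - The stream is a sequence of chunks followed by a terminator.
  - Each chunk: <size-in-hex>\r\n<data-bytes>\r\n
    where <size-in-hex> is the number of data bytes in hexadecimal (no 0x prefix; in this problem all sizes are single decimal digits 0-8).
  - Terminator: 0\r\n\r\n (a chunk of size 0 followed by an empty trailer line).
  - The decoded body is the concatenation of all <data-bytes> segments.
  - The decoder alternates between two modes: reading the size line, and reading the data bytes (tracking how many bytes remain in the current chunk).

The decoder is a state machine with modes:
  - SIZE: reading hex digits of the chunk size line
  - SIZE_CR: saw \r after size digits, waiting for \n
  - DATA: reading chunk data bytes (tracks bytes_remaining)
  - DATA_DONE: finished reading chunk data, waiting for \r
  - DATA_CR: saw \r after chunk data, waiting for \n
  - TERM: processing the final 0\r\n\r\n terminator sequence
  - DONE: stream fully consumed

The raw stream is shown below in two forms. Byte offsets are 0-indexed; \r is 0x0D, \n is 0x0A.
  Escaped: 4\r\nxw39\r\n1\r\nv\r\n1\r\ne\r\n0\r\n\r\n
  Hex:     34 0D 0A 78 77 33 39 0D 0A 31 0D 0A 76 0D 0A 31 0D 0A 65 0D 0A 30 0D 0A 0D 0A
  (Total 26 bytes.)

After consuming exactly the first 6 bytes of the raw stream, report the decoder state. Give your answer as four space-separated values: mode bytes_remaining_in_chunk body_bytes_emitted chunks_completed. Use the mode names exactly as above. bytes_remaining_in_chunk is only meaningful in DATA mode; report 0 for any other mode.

Answer: DATA 1 3 0

Derivation:
Byte 0 = '4': mode=SIZE remaining=0 emitted=0 chunks_done=0
Byte 1 = 0x0D: mode=SIZE_CR remaining=0 emitted=0 chunks_done=0
Byte 2 = 0x0A: mode=DATA remaining=4 emitted=0 chunks_done=0
Byte 3 = 'x': mode=DATA remaining=3 emitted=1 chunks_done=0
Byte 4 = 'w': mode=DATA remaining=2 emitted=2 chunks_done=0
Byte 5 = '3': mode=DATA remaining=1 emitted=3 chunks_done=0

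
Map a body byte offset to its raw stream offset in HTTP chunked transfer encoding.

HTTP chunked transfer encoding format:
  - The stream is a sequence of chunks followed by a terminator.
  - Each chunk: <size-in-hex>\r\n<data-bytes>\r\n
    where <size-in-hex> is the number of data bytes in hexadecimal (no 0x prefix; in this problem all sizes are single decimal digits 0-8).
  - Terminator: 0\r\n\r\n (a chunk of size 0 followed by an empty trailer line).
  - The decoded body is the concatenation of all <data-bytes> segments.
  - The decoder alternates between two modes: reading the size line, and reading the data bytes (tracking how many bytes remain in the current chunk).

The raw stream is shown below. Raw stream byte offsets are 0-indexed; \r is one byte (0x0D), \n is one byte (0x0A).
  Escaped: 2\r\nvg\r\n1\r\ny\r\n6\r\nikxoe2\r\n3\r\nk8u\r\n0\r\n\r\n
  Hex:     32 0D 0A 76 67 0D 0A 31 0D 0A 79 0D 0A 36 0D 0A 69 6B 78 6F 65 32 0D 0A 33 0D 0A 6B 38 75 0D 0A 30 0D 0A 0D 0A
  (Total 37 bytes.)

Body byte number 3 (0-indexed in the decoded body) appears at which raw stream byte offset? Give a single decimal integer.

Chunk 1: stream[0..1]='2' size=0x2=2, data at stream[3..5]='vg' -> body[0..2], body so far='vg'
Chunk 2: stream[7..8]='1' size=0x1=1, data at stream[10..11]='y' -> body[2..3], body so far='vgy'
Chunk 3: stream[13..14]='6' size=0x6=6, data at stream[16..22]='ikxoe2' -> body[3..9], body so far='vgyikxoe2'
Chunk 4: stream[24..25]='3' size=0x3=3, data at stream[27..30]='k8u' -> body[9..12], body so far='vgyikxoe2k8u'
Chunk 5: stream[32..33]='0' size=0 (terminator). Final body='vgyikxoe2k8u' (12 bytes)
Body byte 3 at stream offset 16

Answer: 16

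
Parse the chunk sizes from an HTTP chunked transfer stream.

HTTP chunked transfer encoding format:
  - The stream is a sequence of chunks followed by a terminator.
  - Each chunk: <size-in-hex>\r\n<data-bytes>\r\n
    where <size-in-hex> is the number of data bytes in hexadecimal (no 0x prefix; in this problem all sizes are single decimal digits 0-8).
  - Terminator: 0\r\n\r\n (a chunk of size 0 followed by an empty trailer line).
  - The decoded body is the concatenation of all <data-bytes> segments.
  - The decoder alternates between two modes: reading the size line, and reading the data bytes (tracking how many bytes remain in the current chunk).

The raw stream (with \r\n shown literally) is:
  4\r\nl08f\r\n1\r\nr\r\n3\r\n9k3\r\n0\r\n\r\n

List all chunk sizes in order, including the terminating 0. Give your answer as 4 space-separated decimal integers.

Answer: 4 1 3 0

Derivation:
Chunk 1: stream[0..1]='4' size=0x4=4, data at stream[3..7]='l08f' -> body[0..4], body so far='l08f'
Chunk 2: stream[9..10]='1' size=0x1=1, data at stream[12..13]='r' -> body[4..5], body so far='l08fr'
Chunk 3: stream[15..16]='3' size=0x3=3, data at stream[18..21]='9k3' -> body[5..8], body so far='l08fr9k3'
Chunk 4: stream[23..24]='0' size=0 (terminator). Final body='l08fr9k3' (8 bytes)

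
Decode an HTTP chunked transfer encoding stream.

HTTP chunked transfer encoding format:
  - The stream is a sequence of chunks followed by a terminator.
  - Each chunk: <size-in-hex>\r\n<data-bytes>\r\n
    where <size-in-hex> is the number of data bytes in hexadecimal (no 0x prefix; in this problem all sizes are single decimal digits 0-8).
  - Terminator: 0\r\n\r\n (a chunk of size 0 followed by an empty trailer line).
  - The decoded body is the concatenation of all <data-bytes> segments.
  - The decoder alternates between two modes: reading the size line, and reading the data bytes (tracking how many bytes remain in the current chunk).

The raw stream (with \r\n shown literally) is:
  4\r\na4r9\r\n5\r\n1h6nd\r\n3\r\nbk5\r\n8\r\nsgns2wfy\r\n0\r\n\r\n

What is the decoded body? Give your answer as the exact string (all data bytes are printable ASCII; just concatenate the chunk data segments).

Chunk 1: stream[0..1]='4' size=0x4=4, data at stream[3..7]='a4r9' -> body[0..4], body so far='a4r9'
Chunk 2: stream[9..10]='5' size=0x5=5, data at stream[12..17]='1h6nd' -> body[4..9], body so far='a4r91h6nd'
Chunk 3: stream[19..20]='3' size=0x3=3, data at stream[22..25]='bk5' -> body[9..12], body so far='a4r91h6ndbk5'
Chunk 4: stream[27..28]='8' size=0x8=8, data at stream[30..38]='sgns2wfy' -> body[12..20], body so far='a4r91h6ndbk5sgns2wfy'
Chunk 5: stream[40..41]='0' size=0 (terminator). Final body='a4r91h6ndbk5sgns2wfy' (20 bytes)

Answer: a4r91h6ndbk5sgns2wfy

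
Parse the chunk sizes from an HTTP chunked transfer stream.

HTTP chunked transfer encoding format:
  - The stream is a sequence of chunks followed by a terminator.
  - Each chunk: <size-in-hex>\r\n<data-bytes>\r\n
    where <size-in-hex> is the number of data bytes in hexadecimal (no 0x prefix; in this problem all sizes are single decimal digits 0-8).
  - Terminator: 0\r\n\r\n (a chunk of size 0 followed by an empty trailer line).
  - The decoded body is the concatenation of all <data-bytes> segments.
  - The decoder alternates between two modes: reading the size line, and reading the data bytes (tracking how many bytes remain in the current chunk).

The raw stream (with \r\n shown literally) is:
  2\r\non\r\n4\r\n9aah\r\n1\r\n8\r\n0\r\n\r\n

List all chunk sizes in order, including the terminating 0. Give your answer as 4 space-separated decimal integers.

Chunk 1: stream[0..1]='2' size=0x2=2, data at stream[3..5]='on' -> body[0..2], body so far='on'
Chunk 2: stream[7..8]='4' size=0x4=4, data at stream[10..14]='9aah' -> body[2..6], body so far='on9aah'
Chunk 3: stream[16..17]='1' size=0x1=1, data at stream[19..20]='8' -> body[6..7], body so far='on9aah8'
Chunk 4: stream[22..23]='0' size=0 (terminator). Final body='on9aah8' (7 bytes)

Answer: 2 4 1 0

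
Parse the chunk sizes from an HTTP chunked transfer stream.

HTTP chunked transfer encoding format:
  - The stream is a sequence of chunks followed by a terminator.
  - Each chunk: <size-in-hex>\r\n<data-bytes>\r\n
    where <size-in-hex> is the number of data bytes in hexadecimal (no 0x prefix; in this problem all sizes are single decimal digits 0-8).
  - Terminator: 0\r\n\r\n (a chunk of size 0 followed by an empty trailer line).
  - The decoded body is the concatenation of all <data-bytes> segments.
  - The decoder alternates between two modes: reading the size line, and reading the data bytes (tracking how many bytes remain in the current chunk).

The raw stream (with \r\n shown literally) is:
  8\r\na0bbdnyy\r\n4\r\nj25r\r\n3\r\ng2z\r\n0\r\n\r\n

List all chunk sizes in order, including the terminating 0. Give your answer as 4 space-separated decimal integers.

Answer: 8 4 3 0

Derivation:
Chunk 1: stream[0..1]='8' size=0x8=8, data at stream[3..11]='a0bbdnyy' -> body[0..8], body so far='a0bbdnyy'
Chunk 2: stream[13..14]='4' size=0x4=4, data at stream[16..20]='j25r' -> body[8..12], body so far='a0bbdnyyj25r'
Chunk 3: stream[22..23]='3' size=0x3=3, data at stream[25..28]='g2z' -> body[12..15], body so far='a0bbdnyyj25rg2z'
Chunk 4: stream[30..31]='0' size=0 (terminator). Final body='a0bbdnyyj25rg2z' (15 bytes)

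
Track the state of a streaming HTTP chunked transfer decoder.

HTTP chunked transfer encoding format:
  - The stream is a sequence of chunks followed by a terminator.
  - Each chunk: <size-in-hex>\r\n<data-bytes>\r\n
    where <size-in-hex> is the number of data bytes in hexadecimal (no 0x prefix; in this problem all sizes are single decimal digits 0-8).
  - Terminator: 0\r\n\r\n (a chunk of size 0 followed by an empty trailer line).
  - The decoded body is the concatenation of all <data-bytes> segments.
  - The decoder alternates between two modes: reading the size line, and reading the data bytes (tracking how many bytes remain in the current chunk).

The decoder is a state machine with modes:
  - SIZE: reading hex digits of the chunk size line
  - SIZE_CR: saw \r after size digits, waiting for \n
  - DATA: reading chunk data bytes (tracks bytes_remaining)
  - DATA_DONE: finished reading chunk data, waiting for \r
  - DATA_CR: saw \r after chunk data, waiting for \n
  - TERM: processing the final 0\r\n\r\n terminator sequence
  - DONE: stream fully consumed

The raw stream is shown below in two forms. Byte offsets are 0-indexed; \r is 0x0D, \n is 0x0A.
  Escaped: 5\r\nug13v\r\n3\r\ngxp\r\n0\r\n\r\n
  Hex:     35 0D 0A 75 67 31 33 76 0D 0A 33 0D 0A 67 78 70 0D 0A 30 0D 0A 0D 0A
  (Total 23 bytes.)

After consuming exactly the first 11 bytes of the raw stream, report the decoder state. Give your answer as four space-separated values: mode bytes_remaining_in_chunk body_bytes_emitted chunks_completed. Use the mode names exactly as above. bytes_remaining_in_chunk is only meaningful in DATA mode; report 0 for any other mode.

Byte 0 = '5': mode=SIZE remaining=0 emitted=0 chunks_done=0
Byte 1 = 0x0D: mode=SIZE_CR remaining=0 emitted=0 chunks_done=0
Byte 2 = 0x0A: mode=DATA remaining=5 emitted=0 chunks_done=0
Byte 3 = 'u': mode=DATA remaining=4 emitted=1 chunks_done=0
Byte 4 = 'g': mode=DATA remaining=3 emitted=2 chunks_done=0
Byte 5 = '1': mode=DATA remaining=2 emitted=3 chunks_done=0
Byte 6 = '3': mode=DATA remaining=1 emitted=4 chunks_done=0
Byte 7 = 'v': mode=DATA_DONE remaining=0 emitted=5 chunks_done=0
Byte 8 = 0x0D: mode=DATA_CR remaining=0 emitted=5 chunks_done=0
Byte 9 = 0x0A: mode=SIZE remaining=0 emitted=5 chunks_done=1
Byte 10 = '3': mode=SIZE remaining=0 emitted=5 chunks_done=1

Answer: SIZE 0 5 1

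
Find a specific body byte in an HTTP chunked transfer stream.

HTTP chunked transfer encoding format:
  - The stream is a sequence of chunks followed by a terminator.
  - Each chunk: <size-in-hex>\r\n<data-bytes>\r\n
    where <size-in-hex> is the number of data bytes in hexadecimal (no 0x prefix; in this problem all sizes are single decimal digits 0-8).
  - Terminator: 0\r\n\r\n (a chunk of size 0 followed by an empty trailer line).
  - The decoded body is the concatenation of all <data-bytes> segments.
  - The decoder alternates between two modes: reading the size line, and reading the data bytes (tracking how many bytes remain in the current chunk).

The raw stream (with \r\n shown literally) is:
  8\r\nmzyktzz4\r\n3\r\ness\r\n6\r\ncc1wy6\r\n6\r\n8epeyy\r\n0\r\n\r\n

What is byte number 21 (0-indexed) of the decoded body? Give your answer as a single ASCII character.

Chunk 1: stream[0..1]='8' size=0x8=8, data at stream[3..11]='mzyktzz4' -> body[0..8], body so far='mzyktzz4'
Chunk 2: stream[13..14]='3' size=0x3=3, data at stream[16..19]='ess' -> body[8..11], body so far='mzyktzz4ess'
Chunk 3: stream[21..22]='6' size=0x6=6, data at stream[24..30]='cc1wy6' -> body[11..17], body so far='mzyktzz4esscc1wy6'
Chunk 4: stream[32..33]='6' size=0x6=6, data at stream[35..41]='8epeyy' -> body[17..23], body so far='mzyktzz4esscc1wy68epeyy'
Chunk 5: stream[43..44]='0' size=0 (terminator). Final body='mzyktzz4esscc1wy68epeyy' (23 bytes)
Body byte 21 = 'y'

Answer: y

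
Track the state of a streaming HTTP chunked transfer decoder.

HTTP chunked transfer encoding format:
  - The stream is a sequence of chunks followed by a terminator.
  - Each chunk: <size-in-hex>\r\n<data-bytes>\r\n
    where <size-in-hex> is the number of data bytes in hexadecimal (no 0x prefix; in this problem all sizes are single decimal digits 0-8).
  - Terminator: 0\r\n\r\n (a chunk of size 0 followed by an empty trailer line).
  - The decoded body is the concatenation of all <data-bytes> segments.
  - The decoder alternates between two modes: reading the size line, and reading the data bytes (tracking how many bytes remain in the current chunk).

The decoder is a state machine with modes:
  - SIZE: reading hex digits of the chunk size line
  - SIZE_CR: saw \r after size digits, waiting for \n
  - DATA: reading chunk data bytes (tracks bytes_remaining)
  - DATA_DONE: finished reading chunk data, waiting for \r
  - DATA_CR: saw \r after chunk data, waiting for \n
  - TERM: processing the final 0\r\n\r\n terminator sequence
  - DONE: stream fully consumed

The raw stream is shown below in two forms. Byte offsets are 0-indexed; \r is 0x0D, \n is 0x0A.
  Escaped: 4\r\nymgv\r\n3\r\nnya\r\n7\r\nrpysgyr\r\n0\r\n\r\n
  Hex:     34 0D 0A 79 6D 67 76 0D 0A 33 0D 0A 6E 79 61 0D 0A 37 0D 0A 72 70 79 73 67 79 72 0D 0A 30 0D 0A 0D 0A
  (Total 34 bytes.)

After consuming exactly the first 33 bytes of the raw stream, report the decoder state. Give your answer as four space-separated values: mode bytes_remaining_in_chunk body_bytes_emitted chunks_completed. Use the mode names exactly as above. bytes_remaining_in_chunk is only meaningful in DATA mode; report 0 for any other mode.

Byte 0 = '4': mode=SIZE remaining=0 emitted=0 chunks_done=0
Byte 1 = 0x0D: mode=SIZE_CR remaining=0 emitted=0 chunks_done=0
Byte 2 = 0x0A: mode=DATA remaining=4 emitted=0 chunks_done=0
Byte 3 = 'y': mode=DATA remaining=3 emitted=1 chunks_done=0
Byte 4 = 'm': mode=DATA remaining=2 emitted=2 chunks_done=0
Byte 5 = 'g': mode=DATA remaining=1 emitted=3 chunks_done=0
Byte 6 = 'v': mode=DATA_DONE remaining=0 emitted=4 chunks_done=0
Byte 7 = 0x0D: mode=DATA_CR remaining=0 emitted=4 chunks_done=0
Byte 8 = 0x0A: mode=SIZE remaining=0 emitted=4 chunks_done=1
Byte 9 = '3': mode=SIZE remaining=0 emitted=4 chunks_done=1
Byte 10 = 0x0D: mode=SIZE_CR remaining=0 emitted=4 chunks_done=1
Byte 11 = 0x0A: mode=DATA remaining=3 emitted=4 chunks_done=1
Byte 12 = 'n': mode=DATA remaining=2 emitted=5 chunks_done=1
Byte 13 = 'y': mode=DATA remaining=1 emitted=6 chunks_done=1
Byte 14 = 'a': mode=DATA_DONE remaining=0 emitted=7 chunks_done=1
Byte 15 = 0x0D: mode=DATA_CR remaining=0 emitted=7 chunks_done=1
Byte 16 = 0x0A: mode=SIZE remaining=0 emitted=7 chunks_done=2
Byte 17 = '7': mode=SIZE remaining=0 emitted=7 chunks_done=2
Byte 18 = 0x0D: mode=SIZE_CR remaining=0 emitted=7 chunks_done=2
Byte 19 = 0x0A: mode=DATA remaining=7 emitted=7 chunks_done=2
Byte 20 = 'r': mode=DATA remaining=6 emitted=8 chunks_done=2
Byte 21 = 'p': mode=DATA remaining=5 emitted=9 chunks_done=2
Byte 22 = 'y': mode=DATA remaining=4 emitted=10 chunks_done=2
Byte 23 = 's': mode=DATA remaining=3 emitted=11 chunks_done=2
Byte 24 = 'g': mode=DATA remaining=2 emitted=12 chunks_done=2
Byte 25 = 'y': mode=DATA remaining=1 emitted=13 chunks_done=2
Byte 26 = 'r': mode=DATA_DONE remaining=0 emitted=14 chunks_done=2
Byte 27 = 0x0D: mode=DATA_CR remaining=0 emitted=14 chunks_done=2
Byte 28 = 0x0A: mode=SIZE remaining=0 emitted=14 chunks_done=3
Byte 29 = '0': mode=SIZE remaining=0 emitted=14 chunks_done=3
Byte 30 = 0x0D: mode=SIZE_CR remaining=0 emitted=14 chunks_done=3
Byte 31 = 0x0A: mode=TERM remaining=0 emitted=14 chunks_done=3
Byte 32 = 0x0D: mode=TERM remaining=0 emitted=14 chunks_done=3

Answer: TERM 0 14 3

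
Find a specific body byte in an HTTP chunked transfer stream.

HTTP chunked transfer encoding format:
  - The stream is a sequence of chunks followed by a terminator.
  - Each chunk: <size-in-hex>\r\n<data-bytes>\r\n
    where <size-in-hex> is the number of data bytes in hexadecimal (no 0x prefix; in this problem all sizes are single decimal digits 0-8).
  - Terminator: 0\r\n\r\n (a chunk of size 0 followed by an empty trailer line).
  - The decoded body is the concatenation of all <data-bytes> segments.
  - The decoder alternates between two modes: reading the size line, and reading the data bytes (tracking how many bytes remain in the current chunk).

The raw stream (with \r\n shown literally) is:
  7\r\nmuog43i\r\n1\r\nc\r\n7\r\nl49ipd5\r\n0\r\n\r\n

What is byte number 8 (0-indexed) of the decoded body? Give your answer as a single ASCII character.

Chunk 1: stream[0..1]='7' size=0x7=7, data at stream[3..10]='muog43i' -> body[0..7], body so far='muog43i'
Chunk 2: stream[12..13]='1' size=0x1=1, data at stream[15..16]='c' -> body[7..8], body so far='muog43ic'
Chunk 3: stream[18..19]='7' size=0x7=7, data at stream[21..28]='l49ipd5' -> body[8..15], body so far='muog43icl49ipd5'
Chunk 4: stream[30..31]='0' size=0 (terminator). Final body='muog43icl49ipd5' (15 bytes)
Body byte 8 = 'l'

Answer: l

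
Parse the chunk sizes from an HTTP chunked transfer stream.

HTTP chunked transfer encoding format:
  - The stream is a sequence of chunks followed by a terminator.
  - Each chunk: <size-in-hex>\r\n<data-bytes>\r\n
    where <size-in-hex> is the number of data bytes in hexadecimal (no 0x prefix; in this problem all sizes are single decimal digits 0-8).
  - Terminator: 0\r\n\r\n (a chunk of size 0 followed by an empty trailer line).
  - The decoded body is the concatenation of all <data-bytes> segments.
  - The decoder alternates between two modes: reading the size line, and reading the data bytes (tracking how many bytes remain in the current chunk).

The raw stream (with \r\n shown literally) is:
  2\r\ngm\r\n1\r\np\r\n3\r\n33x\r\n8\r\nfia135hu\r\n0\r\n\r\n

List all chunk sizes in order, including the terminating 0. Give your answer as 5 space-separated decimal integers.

Answer: 2 1 3 8 0

Derivation:
Chunk 1: stream[0..1]='2' size=0x2=2, data at stream[3..5]='gm' -> body[0..2], body so far='gm'
Chunk 2: stream[7..8]='1' size=0x1=1, data at stream[10..11]='p' -> body[2..3], body so far='gmp'
Chunk 3: stream[13..14]='3' size=0x3=3, data at stream[16..19]='33x' -> body[3..6], body so far='gmp33x'
Chunk 4: stream[21..22]='8' size=0x8=8, data at stream[24..32]='fia135hu' -> body[6..14], body so far='gmp33xfia135hu'
Chunk 5: stream[34..35]='0' size=0 (terminator). Final body='gmp33xfia135hu' (14 bytes)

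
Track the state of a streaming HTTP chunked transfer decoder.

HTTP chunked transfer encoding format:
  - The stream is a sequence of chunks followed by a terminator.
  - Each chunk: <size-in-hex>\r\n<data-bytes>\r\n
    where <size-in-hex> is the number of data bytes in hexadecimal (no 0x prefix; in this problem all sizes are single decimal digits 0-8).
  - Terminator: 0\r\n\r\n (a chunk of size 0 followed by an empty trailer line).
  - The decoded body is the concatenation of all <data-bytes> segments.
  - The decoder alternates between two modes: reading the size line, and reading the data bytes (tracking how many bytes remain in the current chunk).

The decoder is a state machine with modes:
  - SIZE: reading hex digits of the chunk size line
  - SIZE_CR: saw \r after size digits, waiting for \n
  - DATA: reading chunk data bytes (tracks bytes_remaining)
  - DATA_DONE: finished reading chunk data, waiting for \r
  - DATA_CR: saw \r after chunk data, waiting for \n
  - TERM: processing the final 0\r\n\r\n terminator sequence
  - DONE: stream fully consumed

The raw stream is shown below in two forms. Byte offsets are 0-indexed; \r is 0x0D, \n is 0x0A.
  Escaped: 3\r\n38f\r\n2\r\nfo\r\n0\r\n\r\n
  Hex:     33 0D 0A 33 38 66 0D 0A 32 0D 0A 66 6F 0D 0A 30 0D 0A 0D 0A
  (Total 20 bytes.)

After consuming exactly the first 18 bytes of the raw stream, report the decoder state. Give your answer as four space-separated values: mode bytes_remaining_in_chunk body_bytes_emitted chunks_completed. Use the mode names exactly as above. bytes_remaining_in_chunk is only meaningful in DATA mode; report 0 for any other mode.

Byte 0 = '3': mode=SIZE remaining=0 emitted=0 chunks_done=0
Byte 1 = 0x0D: mode=SIZE_CR remaining=0 emitted=0 chunks_done=0
Byte 2 = 0x0A: mode=DATA remaining=3 emitted=0 chunks_done=0
Byte 3 = '3': mode=DATA remaining=2 emitted=1 chunks_done=0
Byte 4 = '8': mode=DATA remaining=1 emitted=2 chunks_done=0
Byte 5 = 'f': mode=DATA_DONE remaining=0 emitted=3 chunks_done=0
Byte 6 = 0x0D: mode=DATA_CR remaining=0 emitted=3 chunks_done=0
Byte 7 = 0x0A: mode=SIZE remaining=0 emitted=3 chunks_done=1
Byte 8 = '2': mode=SIZE remaining=0 emitted=3 chunks_done=1
Byte 9 = 0x0D: mode=SIZE_CR remaining=0 emitted=3 chunks_done=1
Byte 10 = 0x0A: mode=DATA remaining=2 emitted=3 chunks_done=1
Byte 11 = 'f': mode=DATA remaining=1 emitted=4 chunks_done=1
Byte 12 = 'o': mode=DATA_DONE remaining=0 emitted=5 chunks_done=1
Byte 13 = 0x0D: mode=DATA_CR remaining=0 emitted=5 chunks_done=1
Byte 14 = 0x0A: mode=SIZE remaining=0 emitted=5 chunks_done=2
Byte 15 = '0': mode=SIZE remaining=0 emitted=5 chunks_done=2
Byte 16 = 0x0D: mode=SIZE_CR remaining=0 emitted=5 chunks_done=2
Byte 17 = 0x0A: mode=TERM remaining=0 emitted=5 chunks_done=2

Answer: TERM 0 5 2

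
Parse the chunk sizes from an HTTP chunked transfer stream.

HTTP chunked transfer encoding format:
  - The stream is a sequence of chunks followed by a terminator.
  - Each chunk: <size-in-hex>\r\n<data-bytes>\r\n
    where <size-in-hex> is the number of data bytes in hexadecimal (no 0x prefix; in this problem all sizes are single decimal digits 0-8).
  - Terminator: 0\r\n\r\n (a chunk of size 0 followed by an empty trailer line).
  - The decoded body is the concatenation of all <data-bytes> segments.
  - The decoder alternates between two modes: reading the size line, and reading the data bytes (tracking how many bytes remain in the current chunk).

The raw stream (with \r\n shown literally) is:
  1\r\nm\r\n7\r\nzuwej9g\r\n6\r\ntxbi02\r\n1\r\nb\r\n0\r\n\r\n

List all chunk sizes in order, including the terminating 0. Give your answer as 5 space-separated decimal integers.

Answer: 1 7 6 1 0

Derivation:
Chunk 1: stream[0..1]='1' size=0x1=1, data at stream[3..4]='m' -> body[0..1], body so far='m'
Chunk 2: stream[6..7]='7' size=0x7=7, data at stream[9..16]='zuwej9g' -> body[1..8], body so far='mzuwej9g'
Chunk 3: stream[18..19]='6' size=0x6=6, data at stream[21..27]='txbi02' -> body[8..14], body so far='mzuwej9gtxbi02'
Chunk 4: stream[29..30]='1' size=0x1=1, data at stream[32..33]='b' -> body[14..15], body so far='mzuwej9gtxbi02b'
Chunk 5: stream[35..36]='0' size=0 (terminator). Final body='mzuwej9gtxbi02b' (15 bytes)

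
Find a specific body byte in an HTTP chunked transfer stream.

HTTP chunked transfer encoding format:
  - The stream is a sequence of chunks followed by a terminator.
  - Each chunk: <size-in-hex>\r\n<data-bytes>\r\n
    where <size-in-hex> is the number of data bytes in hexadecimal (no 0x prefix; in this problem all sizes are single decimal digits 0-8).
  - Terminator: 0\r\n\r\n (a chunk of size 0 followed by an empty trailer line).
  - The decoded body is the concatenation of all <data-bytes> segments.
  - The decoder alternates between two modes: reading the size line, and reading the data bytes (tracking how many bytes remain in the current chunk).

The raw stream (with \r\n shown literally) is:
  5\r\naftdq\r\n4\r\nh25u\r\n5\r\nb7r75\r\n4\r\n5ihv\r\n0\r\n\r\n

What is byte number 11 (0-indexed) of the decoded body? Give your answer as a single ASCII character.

Chunk 1: stream[0..1]='5' size=0x5=5, data at stream[3..8]='aftdq' -> body[0..5], body so far='aftdq'
Chunk 2: stream[10..11]='4' size=0x4=4, data at stream[13..17]='h25u' -> body[5..9], body so far='aftdqh25u'
Chunk 3: stream[19..20]='5' size=0x5=5, data at stream[22..27]='b7r75' -> body[9..14], body so far='aftdqh25ub7r75'
Chunk 4: stream[29..30]='4' size=0x4=4, data at stream[32..36]='5ihv' -> body[14..18], body so far='aftdqh25ub7r755ihv'
Chunk 5: stream[38..39]='0' size=0 (terminator). Final body='aftdqh25ub7r755ihv' (18 bytes)
Body byte 11 = 'r'

Answer: r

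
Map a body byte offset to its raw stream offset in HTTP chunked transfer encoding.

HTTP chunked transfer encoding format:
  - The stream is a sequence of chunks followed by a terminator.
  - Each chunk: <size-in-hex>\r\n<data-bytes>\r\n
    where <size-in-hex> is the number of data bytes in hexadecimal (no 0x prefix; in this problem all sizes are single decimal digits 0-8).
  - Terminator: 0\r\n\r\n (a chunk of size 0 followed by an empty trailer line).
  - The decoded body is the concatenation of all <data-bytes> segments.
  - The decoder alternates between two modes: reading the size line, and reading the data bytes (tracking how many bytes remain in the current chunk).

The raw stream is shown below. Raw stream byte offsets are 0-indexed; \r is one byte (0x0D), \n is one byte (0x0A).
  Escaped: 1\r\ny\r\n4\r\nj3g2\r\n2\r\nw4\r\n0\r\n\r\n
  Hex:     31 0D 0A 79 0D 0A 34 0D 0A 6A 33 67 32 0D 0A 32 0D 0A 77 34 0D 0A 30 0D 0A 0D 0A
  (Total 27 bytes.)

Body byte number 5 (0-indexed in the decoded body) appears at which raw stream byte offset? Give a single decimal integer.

Answer: 18

Derivation:
Chunk 1: stream[0..1]='1' size=0x1=1, data at stream[3..4]='y' -> body[0..1], body so far='y'
Chunk 2: stream[6..7]='4' size=0x4=4, data at stream[9..13]='j3g2' -> body[1..5], body so far='yj3g2'
Chunk 3: stream[15..16]='2' size=0x2=2, data at stream[18..20]='w4' -> body[5..7], body so far='yj3g2w4'
Chunk 4: stream[22..23]='0' size=0 (terminator). Final body='yj3g2w4' (7 bytes)
Body byte 5 at stream offset 18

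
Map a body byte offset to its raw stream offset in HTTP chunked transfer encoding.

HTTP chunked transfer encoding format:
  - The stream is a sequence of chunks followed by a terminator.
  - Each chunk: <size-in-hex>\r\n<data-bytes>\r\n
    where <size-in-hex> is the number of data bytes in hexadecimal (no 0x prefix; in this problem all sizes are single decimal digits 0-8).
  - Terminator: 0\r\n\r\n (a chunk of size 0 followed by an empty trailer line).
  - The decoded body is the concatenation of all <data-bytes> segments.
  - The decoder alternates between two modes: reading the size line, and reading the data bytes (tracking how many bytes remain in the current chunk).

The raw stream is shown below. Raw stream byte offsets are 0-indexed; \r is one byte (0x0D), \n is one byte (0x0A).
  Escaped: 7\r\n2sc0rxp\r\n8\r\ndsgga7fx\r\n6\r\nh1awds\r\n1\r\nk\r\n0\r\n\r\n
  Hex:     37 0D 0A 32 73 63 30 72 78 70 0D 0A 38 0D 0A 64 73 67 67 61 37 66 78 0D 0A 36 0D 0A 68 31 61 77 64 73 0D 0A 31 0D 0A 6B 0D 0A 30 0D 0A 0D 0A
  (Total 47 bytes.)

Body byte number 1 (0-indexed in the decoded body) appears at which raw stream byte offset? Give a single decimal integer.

Chunk 1: stream[0..1]='7' size=0x7=7, data at stream[3..10]='2sc0rxp' -> body[0..7], body so far='2sc0rxp'
Chunk 2: stream[12..13]='8' size=0x8=8, data at stream[15..23]='dsgga7fx' -> body[7..15], body so far='2sc0rxpdsgga7fx'
Chunk 3: stream[25..26]='6' size=0x6=6, data at stream[28..34]='h1awds' -> body[15..21], body so far='2sc0rxpdsgga7fxh1awds'
Chunk 4: stream[36..37]='1' size=0x1=1, data at stream[39..40]='k' -> body[21..22], body so far='2sc0rxpdsgga7fxh1awdsk'
Chunk 5: stream[42..43]='0' size=0 (terminator). Final body='2sc0rxpdsgga7fxh1awdsk' (22 bytes)
Body byte 1 at stream offset 4

Answer: 4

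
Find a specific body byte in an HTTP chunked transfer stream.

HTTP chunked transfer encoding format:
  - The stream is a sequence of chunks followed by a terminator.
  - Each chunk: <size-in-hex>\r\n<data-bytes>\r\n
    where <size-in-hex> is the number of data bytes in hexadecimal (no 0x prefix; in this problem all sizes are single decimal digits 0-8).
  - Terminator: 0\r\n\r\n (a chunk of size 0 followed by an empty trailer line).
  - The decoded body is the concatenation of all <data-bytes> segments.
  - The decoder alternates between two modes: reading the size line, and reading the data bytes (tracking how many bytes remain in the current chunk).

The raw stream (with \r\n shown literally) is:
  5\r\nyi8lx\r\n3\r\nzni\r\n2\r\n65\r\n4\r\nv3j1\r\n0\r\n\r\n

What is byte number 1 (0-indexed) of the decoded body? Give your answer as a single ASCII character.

Answer: i

Derivation:
Chunk 1: stream[0..1]='5' size=0x5=5, data at stream[3..8]='yi8lx' -> body[0..5], body so far='yi8lx'
Chunk 2: stream[10..11]='3' size=0x3=3, data at stream[13..16]='zni' -> body[5..8], body so far='yi8lxzni'
Chunk 3: stream[18..19]='2' size=0x2=2, data at stream[21..23]='65' -> body[8..10], body so far='yi8lxzni65'
Chunk 4: stream[25..26]='4' size=0x4=4, data at stream[28..32]='v3j1' -> body[10..14], body so far='yi8lxzni65v3j1'
Chunk 5: stream[34..35]='0' size=0 (terminator). Final body='yi8lxzni65v3j1' (14 bytes)
Body byte 1 = 'i'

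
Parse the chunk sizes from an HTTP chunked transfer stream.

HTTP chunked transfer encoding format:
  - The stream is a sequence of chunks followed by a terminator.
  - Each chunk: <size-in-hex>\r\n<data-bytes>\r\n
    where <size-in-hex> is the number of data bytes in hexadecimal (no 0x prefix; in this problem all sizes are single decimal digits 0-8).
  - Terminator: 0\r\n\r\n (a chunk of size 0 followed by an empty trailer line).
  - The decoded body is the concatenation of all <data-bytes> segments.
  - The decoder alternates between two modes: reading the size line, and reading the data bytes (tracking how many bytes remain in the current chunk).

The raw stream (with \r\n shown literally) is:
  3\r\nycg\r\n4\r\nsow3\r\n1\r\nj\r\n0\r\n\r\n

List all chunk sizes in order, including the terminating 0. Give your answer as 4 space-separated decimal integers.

Answer: 3 4 1 0

Derivation:
Chunk 1: stream[0..1]='3' size=0x3=3, data at stream[3..6]='ycg' -> body[0..3], body so far='ycg'
Chunk 2: stream[8..9]='4' size=0x4=4, data at stream[11..15]='sow3' -> body[3..7], body so far='ycgsow3'
Chunk 3: stream[17..18]='1' size=0x1=1, data at stream[20..21]='j' -> body[7..8], body so far='ycgsow3j'
Chunk 4: stream[23..24]='0' size=0 (terminator). Final body='ycgsow3j' (8 bytes)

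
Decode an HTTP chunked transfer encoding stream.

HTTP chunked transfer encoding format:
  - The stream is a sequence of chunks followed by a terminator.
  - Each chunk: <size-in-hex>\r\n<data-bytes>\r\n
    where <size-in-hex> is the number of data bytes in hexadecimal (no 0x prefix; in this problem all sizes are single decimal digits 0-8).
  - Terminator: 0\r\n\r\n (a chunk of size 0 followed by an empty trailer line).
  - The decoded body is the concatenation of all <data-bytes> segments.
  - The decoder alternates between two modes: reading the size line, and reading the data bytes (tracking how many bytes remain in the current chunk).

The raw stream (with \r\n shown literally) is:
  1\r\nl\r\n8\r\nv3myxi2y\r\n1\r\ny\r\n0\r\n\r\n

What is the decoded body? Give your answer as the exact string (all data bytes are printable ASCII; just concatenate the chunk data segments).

Answer: lv3myxi2yy

Derivation:
Chunk 1: stream[0..1]='1' size=0x1=1, data at stream[3..4]='l' -> body[0..1], body so far='l'
Chunk 2: stream[6..7]='8' size=0x8=8, data at stream[9..17]='v3myxi2y' -> body[1..9], body so far='lv3myxi2y'
Chunk 3: stream[19..20]='1' size=0x1=1, data at stream[22..23]='y' -> body[9..10], body so far='lv3myxi2yy'
Chunk 4: stream[25..26]='0' size=0 (terminator). Final body='lv3myxi2yy' (10 bytes)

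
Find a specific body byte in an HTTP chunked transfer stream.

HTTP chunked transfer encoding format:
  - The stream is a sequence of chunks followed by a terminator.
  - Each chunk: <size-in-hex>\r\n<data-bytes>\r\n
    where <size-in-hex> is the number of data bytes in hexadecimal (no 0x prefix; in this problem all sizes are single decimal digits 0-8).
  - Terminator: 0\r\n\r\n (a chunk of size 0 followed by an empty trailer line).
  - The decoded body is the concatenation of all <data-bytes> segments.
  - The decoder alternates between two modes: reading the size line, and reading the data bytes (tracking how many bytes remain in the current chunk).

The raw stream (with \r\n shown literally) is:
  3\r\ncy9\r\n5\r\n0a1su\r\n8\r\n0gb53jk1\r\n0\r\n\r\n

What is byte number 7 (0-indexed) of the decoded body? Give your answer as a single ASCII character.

Answer: u

Derivation:
Chunk 1: stream[0..1]='3' size=0x3=3, data at stream[3..6]='cy9' -> body[0..3], body so far='cy9'
Chunk 2: stream[8..9]='5' size=0x5=5, data at stream[11..16]='0a1su' -> body[3..8], body so far='cy90a1su'
Chunk 3: stream[18..19]='8' size=0x8=8, data at stream[21..29]='0gb53jk1' -> body[8..16], body so far='cy90a1su0gb53jk1'
Chunk 4: stream[31..32]='0' size=0 (terminator). Final body='cy90a1su0gb53jk1' (16 bytes)
Body byte 7 = 'u'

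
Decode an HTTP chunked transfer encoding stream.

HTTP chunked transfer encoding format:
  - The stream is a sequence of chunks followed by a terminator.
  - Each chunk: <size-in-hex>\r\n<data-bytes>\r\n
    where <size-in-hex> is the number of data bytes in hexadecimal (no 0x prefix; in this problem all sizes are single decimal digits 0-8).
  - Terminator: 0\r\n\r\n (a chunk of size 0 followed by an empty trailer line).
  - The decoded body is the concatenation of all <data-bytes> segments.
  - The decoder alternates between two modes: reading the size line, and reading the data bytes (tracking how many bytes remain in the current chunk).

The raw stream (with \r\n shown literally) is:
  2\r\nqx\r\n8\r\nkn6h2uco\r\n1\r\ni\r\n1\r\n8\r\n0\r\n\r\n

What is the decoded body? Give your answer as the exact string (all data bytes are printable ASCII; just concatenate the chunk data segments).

Chunk 1: stream[0..1]='2' size=0x2=2, data at stream[3..5]='qx' -> body[0..2], body so far='qx'
Chunk 2: stream[7..8]='8' size=0x8=8, data at stream[10..18]='kn6h2uco' -> body[2..10], body so far='qxkn6h2uco'
Chunk 3: stream[20..21]='1' size=0x1=1, data at stream[23..24]='i' -> body[10..11], body so far='qxkn6h2ucoi'
Chunk 4: stream[26..27]='1' size=0x1=1, data at stream[29..30]='8' -> body[11..12], body so far='qxkn6h2ucoi8'
Chunk 5: stream[32..33]='0' size=0 (terminator). Final body='qxkn6h2ucoi8' (12 bytes)

Answer: qxkn6h2ucoi8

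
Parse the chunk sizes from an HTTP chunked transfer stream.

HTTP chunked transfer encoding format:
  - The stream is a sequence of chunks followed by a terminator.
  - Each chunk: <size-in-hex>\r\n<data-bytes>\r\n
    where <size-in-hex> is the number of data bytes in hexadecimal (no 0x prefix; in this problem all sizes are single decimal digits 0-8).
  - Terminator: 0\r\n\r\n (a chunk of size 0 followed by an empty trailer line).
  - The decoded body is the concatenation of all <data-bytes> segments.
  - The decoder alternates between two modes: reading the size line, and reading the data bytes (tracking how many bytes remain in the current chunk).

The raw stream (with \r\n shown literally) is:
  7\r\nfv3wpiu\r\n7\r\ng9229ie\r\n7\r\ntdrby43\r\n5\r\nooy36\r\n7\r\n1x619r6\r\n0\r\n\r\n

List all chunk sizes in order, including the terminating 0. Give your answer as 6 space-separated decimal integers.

Answer: 7 7 7 5 7 0

Derivation:
Chunk 1: stream[0..1]='7' size=0x7=7, data at stream[3..10]='fv3wpiu' -> body[0..7], body so far='fv3wpiu'
Chunk 2: stream[12..13]='7' size=0x7=7, data at stream[15..22]='g9229ie' -> body[7..14], body so far='fv3wpiug9229ie'
Chunk 3: stream[24..25]='7' size=0x7=7, data at stream[27..34]='tdrby43' -> body[14..21], body so far='fv3wpiug9229ietdrby43'
Chunk 4: stream[36..37]='5' size=0x5=5, data at stream[39..44]='ooy36' -> body[21..26], body so far='fv3wpiug9229ietdrby43ooy36'
Chunk 5: stream[46..47]='7' size=0x7=7, data at stream[49..56]='1x619r6' -> body[26..33], body so far='fv3wpiug9229ietdrby43ooy361x619r6'
Chunk 6: stream[58..59]='0' size=0 (terminator). Final body='fv3wpiug9229ietdrby43ooy361x619r6' (33 bytes)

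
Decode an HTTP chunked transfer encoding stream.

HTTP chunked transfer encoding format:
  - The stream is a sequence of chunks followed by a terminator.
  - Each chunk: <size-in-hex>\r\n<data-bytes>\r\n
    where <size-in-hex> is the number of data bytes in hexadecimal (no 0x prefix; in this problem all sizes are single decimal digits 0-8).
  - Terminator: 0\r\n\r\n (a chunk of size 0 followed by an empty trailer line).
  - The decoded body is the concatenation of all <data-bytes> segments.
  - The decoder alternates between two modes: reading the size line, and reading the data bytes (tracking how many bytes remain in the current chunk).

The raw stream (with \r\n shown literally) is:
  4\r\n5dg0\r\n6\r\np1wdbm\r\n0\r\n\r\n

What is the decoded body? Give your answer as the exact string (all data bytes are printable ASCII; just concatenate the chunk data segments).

Chunk 1: stream[0..1]='4' size=0x4=4, data at stream[3..7]='5dg0' -> body[0..4], body so far='5dg0'
Chunk 2: stream[9..10]='6' size=0x6=6, data at stream[12..18]='p1wdbm' -> body[4..10], body so far='5dg0p1wdbm'
Chunk 3: stream[20..21]='0' size=0 (terminator). Final body='5dg0p1wdbm' (10 bytes)

Answer: 5dg0p1wdbm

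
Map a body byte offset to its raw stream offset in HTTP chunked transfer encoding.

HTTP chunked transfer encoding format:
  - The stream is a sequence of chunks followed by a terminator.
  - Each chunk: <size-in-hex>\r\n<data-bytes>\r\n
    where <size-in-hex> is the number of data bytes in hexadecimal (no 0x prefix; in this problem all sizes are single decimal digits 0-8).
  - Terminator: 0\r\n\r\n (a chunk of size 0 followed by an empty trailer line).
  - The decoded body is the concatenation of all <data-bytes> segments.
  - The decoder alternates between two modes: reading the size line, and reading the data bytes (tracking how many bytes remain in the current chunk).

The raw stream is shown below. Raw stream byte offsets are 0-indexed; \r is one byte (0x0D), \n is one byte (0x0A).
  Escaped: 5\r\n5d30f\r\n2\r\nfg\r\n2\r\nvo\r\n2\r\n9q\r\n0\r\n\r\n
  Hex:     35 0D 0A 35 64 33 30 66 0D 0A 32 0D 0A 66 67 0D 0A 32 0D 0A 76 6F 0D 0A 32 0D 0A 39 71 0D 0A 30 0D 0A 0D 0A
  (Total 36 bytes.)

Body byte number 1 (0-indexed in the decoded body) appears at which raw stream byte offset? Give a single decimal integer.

Answer: 4

Derivation:
Chunk 1: stream[0..1]='5' size=0x5=5, data at stream[3..8]='5d30f' -> body[0..5], body so far='5d30f'
Chunk 2: stream[10..11]='2' size=0x2=2, data at stream[13..15]='fg' -> body[5..7], body so far='5d30ffg'
Chunk 3: stream[17..18]='2' size=0x2=2, data at stream[20..22]='vo' -> body[7..9], body so far='5d30ffgvo'
Chunk 4: stream[24..25]='2' size=0x2=2, data at stream[27..29]='9q' -> body[9..11], body so far='5d30ffgvo9q'
Chunk 5: stream[31..32]='0' size=0 (terminator). Final body='5d30ffgvo9q' (11 bytes)
Body byte 1 at stream offset 4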